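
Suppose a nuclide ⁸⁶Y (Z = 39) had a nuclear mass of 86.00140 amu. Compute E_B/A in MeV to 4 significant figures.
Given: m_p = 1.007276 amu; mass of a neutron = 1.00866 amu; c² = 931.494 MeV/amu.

7.467 MeV/nucleon

Mass of separated nucleons = 39(1.007276) + 47(1.00866) = 39.283764 + 47.40702 = 86.690784 amu
Mass defect Δm = 86.690784 − 86.00140 = 0.689384 amu
Converting to energy: 0.689384 amu × 931.494 MeV/amu = 642.157 MeV
BE/A = 642.157 MeV / 86 = 7.467 MeV/nucleon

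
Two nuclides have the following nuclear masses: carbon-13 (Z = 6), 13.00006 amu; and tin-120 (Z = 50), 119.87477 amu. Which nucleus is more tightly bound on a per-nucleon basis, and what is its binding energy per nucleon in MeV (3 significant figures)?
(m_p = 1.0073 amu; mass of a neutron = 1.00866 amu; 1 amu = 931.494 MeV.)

carbon-13: Σm = 6(1.0073) + 7(1.00866) = 13.10442 amu; Δm = 0.10436 amu; E_B = 97.211 MeV; E_B/A = 7.478 MeV
tin-120: Σm = 50(1.0073) + 70(1.00866) = 120.97120 amu; Δm = 1.09643 amu; E_B = 1021.3 MeV; E_B/A = 8.511 MeV
tin-120 has the higher binding energy per nucleon, so it is the more tightly bound nucleus.

tin-120; 8.51 MeV/nucleon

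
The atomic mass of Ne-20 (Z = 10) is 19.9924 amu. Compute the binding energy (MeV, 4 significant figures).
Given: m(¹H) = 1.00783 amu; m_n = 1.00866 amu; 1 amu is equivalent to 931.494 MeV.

160.7 MeV

Σm = 10·m(¹H) + 10·m_n = 10.07830 + 10.08660 = 20.16490 amu
Δm = 20.16490 − 19.9924 = 0.17250 amu
Converting to energy: 0.17250 amu × 931.494 MeV/amu = 160.683 MeV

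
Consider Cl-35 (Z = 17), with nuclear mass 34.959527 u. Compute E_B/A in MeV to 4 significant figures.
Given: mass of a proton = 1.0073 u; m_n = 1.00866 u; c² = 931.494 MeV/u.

Total constituent mass: 17 × 1.0073 + 18 × 1.00866 = 35.27998 u
Δm = 35.27998 − 34.959527 = 0.320453 u
Converting to energy: 0.320453 u × 931.494 MeV/u = 298.500 MeV
BE/A = 298.500 MeV / 35 = 8.529 MeV/nucleon

8.529 MeV/nucleon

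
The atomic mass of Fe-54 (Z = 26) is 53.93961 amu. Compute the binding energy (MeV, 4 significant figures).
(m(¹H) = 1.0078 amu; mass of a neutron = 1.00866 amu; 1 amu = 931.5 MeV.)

Mass of separated nucleons = 26(1.0078) + 28(1.00866) = 26.2028 + 28.24248 = 54.44528 amu
The mass defect is 54.44528 − 53.93961 = 0.50567 amu.
Converting to energy: 0.50567 amu × 931.5 MeV/amu = 471.032 MeV

471.0 MeV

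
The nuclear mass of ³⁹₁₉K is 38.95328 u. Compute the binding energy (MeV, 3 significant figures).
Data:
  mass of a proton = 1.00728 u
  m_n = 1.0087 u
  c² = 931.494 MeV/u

334 MeV

Total constituent mass: 19 × 1.00728 + 20 × 1.0087 = 39.31232 u
Δm = 39.31232 − 38.95328 = 0.35904 u
Binding energy = Δm·c² = 0.35904 × 931.494 MeV/u = 334.444 MeV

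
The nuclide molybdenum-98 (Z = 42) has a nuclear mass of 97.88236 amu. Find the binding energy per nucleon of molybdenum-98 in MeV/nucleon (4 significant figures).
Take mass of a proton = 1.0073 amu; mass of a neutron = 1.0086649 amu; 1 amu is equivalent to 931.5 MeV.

With 42 protons and 56 neutrons (A = 98):
Total constituent mass: 42 × 1.0073 + 56 × 1.0086649 = 98.7918344 amu
Δm = 98.7918344 − 97.88236 = 0.9094744 amu
Binding energy = Δm·c² = 0.9094744 × 931.5 MeV/amu = 847.175 MeV
Dividing by A = 98 gives 8.645 MeV per nucleon.

8.645 MeV/nucleon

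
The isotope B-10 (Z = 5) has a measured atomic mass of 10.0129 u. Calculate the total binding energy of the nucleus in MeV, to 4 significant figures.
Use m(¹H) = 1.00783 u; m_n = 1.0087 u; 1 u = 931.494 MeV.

The nucleus contains 5 protons and 10 − 5 = 5 neutrons.
Mass of separated nucleons = 5(1.00783) + 5(1.0087) = 5.03915 + 5.0435 = 10.08265 u
Δm = 10.08265 − 10.0129 = 0.06975 u
Converting to energy: 0.06975 u × 931.494 MeV/u = 64.9717 MeV

64.97 MeV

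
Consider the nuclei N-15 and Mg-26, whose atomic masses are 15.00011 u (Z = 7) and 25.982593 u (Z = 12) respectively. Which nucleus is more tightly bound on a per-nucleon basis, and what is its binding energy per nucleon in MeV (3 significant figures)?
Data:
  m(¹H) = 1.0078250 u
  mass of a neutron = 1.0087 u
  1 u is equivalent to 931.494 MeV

N-15: Σm = 7(1.0078250) + 8(1.0087) = 15.1243750 u; Δm = 0.1242650 u; E_B = 115.75 MeV; E_B/A = 7.717 MeV
Mg-26: Σm = 12(1.0078250) + 14(1.0087) = 26.2157000 u; Δm = 0.2331070 u; E_B = 217.138 MeV; E_B/A = 8.351 MeV
Mg-26 has the higher binding energy per nucleon, so it is the more tightly bound nucleus.

Mg-26; 8.35 MeV/nucleon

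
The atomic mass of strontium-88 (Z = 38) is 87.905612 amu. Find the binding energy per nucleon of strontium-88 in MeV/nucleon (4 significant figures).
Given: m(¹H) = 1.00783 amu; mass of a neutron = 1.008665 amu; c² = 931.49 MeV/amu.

8.735 MeV/nucleon

With 38 protons and 50 neutrons (A = 88):
Total constituent mass: 38 × 1.00783 + 50 × 1.008665 = 88.730790 amu
The mass defect is 88.730790 − 87.905612 = 0.825178 amu.
E_B = 0.825178 × 931.49 = 768.645 MeV
Dividing by A = 88 gives 8.735 MeV per nucleon.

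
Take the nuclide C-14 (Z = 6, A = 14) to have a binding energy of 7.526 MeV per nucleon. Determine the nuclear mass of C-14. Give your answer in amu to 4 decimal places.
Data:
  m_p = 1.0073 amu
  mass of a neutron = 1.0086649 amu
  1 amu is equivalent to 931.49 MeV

14.0000 amu

Total binding energy = 14 × 7.526 = 105.364 MeV
Mass defect = 105.364 MeV / (931.49 MeV/amu) = 0.113113 amu
Constituent mass = 6(1.0073) + 8(1.0086649) = 14.1131192 amu
Nuclear mass = 14.1131192 − 0.113113 = 14.0000062 amu ≈ 14.0000 amu (to 4 decimal places)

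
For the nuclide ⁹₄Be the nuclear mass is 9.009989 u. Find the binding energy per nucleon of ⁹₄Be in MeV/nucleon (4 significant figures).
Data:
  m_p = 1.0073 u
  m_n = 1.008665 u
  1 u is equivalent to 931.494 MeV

6.472 MeV/nucleon

Mass of separated nucleons = 4(1.0073) + 5(1.008665) = 4.0292 + 5.043325 = 9.072525 u
Δm = 9.072525 − 9.009989 = 0.062536 u
Binding energy = Δm·c² = 0.062536 × 931.494 MeV/u = 58.2519 MeV
Dividing by A = 9 gives 6.472 MeV per nucleon.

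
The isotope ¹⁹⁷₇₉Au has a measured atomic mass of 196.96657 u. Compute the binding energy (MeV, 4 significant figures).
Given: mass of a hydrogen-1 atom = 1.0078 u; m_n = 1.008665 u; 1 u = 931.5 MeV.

The nucleus contains 79 protons and 197 − 79 = 118 neutrons.
Σm = 79·m(¹H) + 118·m_n = 79.6162 + 119.022470 = 198.638670 u
Mass defect Δm = 198.638670 − 196.96657 = 1.672100 u
Converting to energy: 1.672100 u × 931.5 MeV/u = 1557.56 MeV

1558 MeV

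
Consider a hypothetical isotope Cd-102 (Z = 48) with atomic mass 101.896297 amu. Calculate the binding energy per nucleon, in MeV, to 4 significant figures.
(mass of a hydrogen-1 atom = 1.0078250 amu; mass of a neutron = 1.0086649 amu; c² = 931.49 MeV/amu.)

8.650 MeV/nucleon

With 48 protons and 54 neutrons (A = 102):
Mass of separated nucleons = 48(1.0078250) + 54(1.0086649) = 48.3756000 + 54.4679046 = 102.8435046 amu
The mass defect is 102.8435046 − 101.896297 = 0.9472076 amu.
Converting to energy: 0.9472076 amu × 931.49 MeV/amu = 882.314 MeV
Per nucleon: 882.314 / 102 = 8.650 MeV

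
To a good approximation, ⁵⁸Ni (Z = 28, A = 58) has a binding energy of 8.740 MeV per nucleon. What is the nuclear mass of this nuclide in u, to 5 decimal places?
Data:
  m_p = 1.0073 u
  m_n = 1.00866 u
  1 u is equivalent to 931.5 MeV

57.92000 u

Total binding energy = 58 × 8.740 = 506.920 MeV
Mass defect = 506.920 MeV / (931.5 MeV/u) = 0.5441975 u
Constituent mass = 28(1.0073) + 30(1.00866) = 58.46420 u
Nuclear mass = 58.46420 − 0.5441975 = 57.9200025 u ≈ 57.92000 u (to 5 decimal places)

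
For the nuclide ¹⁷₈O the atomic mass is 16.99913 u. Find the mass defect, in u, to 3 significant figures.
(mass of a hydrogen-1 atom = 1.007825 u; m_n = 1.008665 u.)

Σm = 8·m(¹H) + 9·m_n = 8.062600 + 9.077985 = 17.140585 u
Δm = 17.140585 − 16.99913 = 0.141455 u

0.141 u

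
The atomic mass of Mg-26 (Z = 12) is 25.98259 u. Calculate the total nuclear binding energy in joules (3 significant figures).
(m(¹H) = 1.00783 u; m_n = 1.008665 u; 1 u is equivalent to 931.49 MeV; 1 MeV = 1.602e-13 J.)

Mass of separated nucleons = 12(1.00783) + 14(1.008665) = 12.09396 + 14.121310 = 26.215270 u
The mass defect is 26.215270 − 25.98259 = 0.232680 u.
Converting to energy: 0.232680 u × 931.49 MeV/u = 216.739 MeV
In joules: 216.739 MeV × 1.602e-13 J/MeV = 3.4722e-11 J

3.47e-11 J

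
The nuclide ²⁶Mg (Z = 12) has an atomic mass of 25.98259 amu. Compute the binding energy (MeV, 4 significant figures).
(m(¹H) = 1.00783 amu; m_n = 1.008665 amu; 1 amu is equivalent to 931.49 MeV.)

216.7 MeV

Total constituent mass: 12 × 1.00783 + 14 × 1.008665 = 26.215270 amu
Mass defect Δm = 26.215270 − 25.98259 = 0.232680 amu
E_B = 0.232680 × 931.49 = 216.739 MeV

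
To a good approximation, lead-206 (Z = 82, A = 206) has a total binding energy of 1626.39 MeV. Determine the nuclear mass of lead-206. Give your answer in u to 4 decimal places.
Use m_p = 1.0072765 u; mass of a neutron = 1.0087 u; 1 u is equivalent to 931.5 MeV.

Mass defect = 1626.39 MeV / (931.5 MeV/u) = 1.745990 u
Constituent mass = 82(1.0072765) + 124(1.0087) = 207.6754730 u
Nuclear mass = 207.6754730 − 1.745990 = 205.9294830 u ≈ 205.9295 u (to 4 decimal places)

205.9295 u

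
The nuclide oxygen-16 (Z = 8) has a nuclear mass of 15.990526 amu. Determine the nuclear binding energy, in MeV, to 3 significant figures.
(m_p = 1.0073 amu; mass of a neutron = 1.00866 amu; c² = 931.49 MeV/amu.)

Σm = 8·m_p + 8·m_n = 8.0584 + 8.06928 = 16.12768 amu
Mass defect Δm = 16.12768 − 15.990526 = 0.137154 amu
Binding energy = Δm·c² = 0.137154 × 931.49 MeV/amu = 127.758 MeV

128 MeV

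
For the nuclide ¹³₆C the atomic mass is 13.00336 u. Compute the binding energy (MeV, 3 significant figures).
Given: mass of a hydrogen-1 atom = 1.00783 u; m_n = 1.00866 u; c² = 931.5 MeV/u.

97.1 MeV

Mass of separated nucleons = 6(1.00783) + 7(1.00866) = 6.04698 + 7.06062 = 13.10760 u
The mass defect is 13.10760 − 13.00336 = 0.10424 u.
E_B = 0.10424 × 931.5 = 97.0996 MeV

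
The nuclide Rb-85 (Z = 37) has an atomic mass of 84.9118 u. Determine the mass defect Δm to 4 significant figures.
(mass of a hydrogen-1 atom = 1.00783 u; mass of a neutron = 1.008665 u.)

With 37 protons and 48 neutrons (A = 85):
Total constituent mass: 37 × 1.00783 + 48 × 1.008665 = 85.705630 u
Mass defect Δm = 85.705630 − 84.9118 = 0.793830 u

0.7938 u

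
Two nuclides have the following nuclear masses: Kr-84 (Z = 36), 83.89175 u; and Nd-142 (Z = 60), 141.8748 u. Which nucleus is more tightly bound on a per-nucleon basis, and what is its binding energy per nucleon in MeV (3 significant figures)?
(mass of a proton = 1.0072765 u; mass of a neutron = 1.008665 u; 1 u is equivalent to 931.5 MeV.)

Kr-84; 8.72 MeV/nucleon

Kr-84: Σm = 36(1.0072765) + 48(1.008665) = 84.6778740 u; Δm = 0.7861240 u; E_B = 732.27 MeV; E_B/A = 8.718 MeV
Nd-142: Σm = 60(1.0072765) + 82(1.008665) = 143.1471200 u; Δm = 1.2723200 u; E_B = 1185.2 MeV; E_B/A = 8.346 MeV
Kr-84 has the higher binding energy per nucleon, so it is the more tightly bound nucleus.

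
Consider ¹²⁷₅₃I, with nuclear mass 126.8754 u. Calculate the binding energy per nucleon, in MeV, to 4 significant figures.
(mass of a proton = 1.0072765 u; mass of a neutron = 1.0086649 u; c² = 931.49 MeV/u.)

8.445 MeV/nucleon

Z = 53, so N = A − Z = 127 − 53 = 74.
Total constituent mass: 53 × 1.0072765 + 74 × 1.0086649 = 128.0268571 u
Mass defect Δm = 128.0268571 − 126.8754 = 1.1514571 u
E_B = 1.1514571 × 931.49 = 1072.57 MeV
Dividing by A = 127 gives 8.445 MeV per nucleon.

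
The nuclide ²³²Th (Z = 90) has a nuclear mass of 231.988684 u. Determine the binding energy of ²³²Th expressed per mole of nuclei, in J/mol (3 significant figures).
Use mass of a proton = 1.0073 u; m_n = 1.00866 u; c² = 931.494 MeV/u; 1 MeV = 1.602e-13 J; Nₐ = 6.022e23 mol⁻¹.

1.71e+14 J/mol

With 90 protons and 142 neutrons (A = 232):
Mass of separated nucleons = 90(1.0073) + 142(1.00866) = 90.6570 + 143.22972 = 233.88672 u
Mass defect Δm = 233.88672 − 231.988684 = 1.898036 u
E_B = 1.898036 × 931.494 = 1768.01 MeV
Per nucleus in joules: 1768.01 MeV × 1.602e-13 J/MeV = 2.8324e-10 J
Per mole: 2.8324e-10 J × 6.022e23 mol⁻¹ = 1.7057e+14 J/mol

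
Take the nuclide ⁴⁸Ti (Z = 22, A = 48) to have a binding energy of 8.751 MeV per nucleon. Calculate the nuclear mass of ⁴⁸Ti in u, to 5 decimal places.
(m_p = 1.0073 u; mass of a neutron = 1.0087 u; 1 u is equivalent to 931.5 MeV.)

Total binding energy = 48 × 8.751 = 420.048 MeV
Mass defect = 420.048 MeV / (931.5 MeV/u) = 0.4509372 u
Constituent mass = 22(1.0073) + 26(1.0087) = 48.3868 u
Nuclear mass = 48.3868 − 0.4509372 = 47.9358628 u ≈ 47.93586 u (to 5 decimal places)

47.93586 u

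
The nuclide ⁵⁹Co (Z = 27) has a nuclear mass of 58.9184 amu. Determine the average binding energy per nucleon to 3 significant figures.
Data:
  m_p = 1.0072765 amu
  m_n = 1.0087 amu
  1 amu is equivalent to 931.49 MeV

8.79 MeV/nucleon

Mass of separated nucleons = 27(1.0072765) + 32(1.0087) = 27.1964655 + 32.2784 = 59.4748655 amu
The mass defect is 59.4748655 − 58.9184 = 0.5564655 amu.
Binding energy = Δm·c² = 0.5564655 × 931.49 MeV/amu = 518.342 MeV
Per nucleon: 518.342 / 59 = 8.785 MeV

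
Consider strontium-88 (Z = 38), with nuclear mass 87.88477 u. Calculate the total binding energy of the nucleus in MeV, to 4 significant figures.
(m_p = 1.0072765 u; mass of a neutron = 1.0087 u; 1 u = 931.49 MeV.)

770.1 MeV

With 38 protons and 50 neutrons (A = 88):
Total constituent mass: 38 × 1.0072765 + 50 × 1.0087 = 88.7115070 u
Mass defect Δm = 88.7115070 − 87.88477 = 0.8267370 u
Converting to energy: 0.8267370 u × 931.49 MeV/u = 770.097 MeV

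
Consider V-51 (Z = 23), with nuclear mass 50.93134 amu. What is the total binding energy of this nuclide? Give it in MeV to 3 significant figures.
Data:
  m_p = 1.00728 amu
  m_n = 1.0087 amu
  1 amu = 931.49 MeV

447 MeV

The nucleus contains 23 protons and 51 − 23 = 28 neutrons.
Mass of separated nucleons = 23(1.00728) + 28(1.0087) = 23.16744 + 28.2436 = 51.41104 amu
The mass defect is 51.41104 − 50.93134 = 0.47970 amu.
E_B = 0.47970 × 931.49 = 446.836 MeV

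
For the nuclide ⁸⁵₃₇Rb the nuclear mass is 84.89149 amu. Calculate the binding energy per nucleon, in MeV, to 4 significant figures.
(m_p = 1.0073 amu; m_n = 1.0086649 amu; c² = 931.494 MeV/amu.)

8.707 MeV/nucleon

Σm = 37·m_p + 48·m_n = 37.2701 + 48.4159152 = 85.6860152 amu
Δm = 85.6860152 − 84.89149 = 0.7945252 amu
E_B = 0.7945252 × 931.494 = 740.095 MeV
Per nucleon: 740.095 / 85 = 8.707 MeV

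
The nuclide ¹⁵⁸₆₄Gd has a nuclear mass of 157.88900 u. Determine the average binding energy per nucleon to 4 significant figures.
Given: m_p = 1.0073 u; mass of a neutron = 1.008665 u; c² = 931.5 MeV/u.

8.211 MeV/nucleon

Mass of separated nucleons = 64(1.0073) + 94(1.008665) = 64.4672 + 94.814510 = 159.281710 u
Mass defect Δm = 159.281710 − 157.88900 = 1.392710 u
Binding energy = Δm·c² = 1.392710 × 931.5 MeV/u = 1297.31 MeV
Per nucleon: 1297.31 / 158 = 8.211 MeV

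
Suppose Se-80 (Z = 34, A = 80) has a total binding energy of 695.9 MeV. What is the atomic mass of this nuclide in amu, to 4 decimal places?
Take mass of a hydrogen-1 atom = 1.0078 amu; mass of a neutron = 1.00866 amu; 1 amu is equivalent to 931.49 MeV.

Mass defect = 695.9 MeV / (931.49 MeV/amu) = 0.747083 amu
Constituent mass = 34(1.0078) + 46(1.00866) = 80.66356 amu
Atomic mass = 80.66356 − 0.747083 = 79.916477 amu ≈ 79.9165 amu (to 4 decimal places)

79.9165 amu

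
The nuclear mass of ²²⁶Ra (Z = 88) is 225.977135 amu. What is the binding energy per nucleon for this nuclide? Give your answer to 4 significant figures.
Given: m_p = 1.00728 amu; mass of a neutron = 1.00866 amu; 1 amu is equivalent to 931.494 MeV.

7.660 MeV/nucleon

Σm = 88·m_p + 138·m_n = 88.64064 + 139.19508 = 227.83572 amu
The mass defect is 227.83572 − 225.977135 = 1.858585 amu.
Binding energy = Δm·c² = 1.858585 × 931.494 MeV/amu = 1731.26 MeV
BE/A = 1731.26 MeV / 226 = 7.660 MeV/nucleon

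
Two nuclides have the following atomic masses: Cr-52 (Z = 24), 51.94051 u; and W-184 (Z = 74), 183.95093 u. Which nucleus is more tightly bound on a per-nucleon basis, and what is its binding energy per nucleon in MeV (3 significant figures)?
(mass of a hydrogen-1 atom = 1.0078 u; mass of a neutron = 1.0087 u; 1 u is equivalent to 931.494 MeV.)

Cr-52; 8.78 MeV/nucleon

Cr-52: Σm = 24(1.0078) + 28(1.0087) = 52.4308 u; Δm = 0.49029 u; E_B = 456.70 MeV; E_B/A = 8.783 MeV
W-184: Σm = 74(1.0078) + 110(1.0087) = 185.5342 u; Δm = 1.58327 u; E_B = 1474.8 MeV; E_B/A = 8.015 MeV
Cr-52 has the higher binding energy per nucleon, so it is the more tightly bound nucleus.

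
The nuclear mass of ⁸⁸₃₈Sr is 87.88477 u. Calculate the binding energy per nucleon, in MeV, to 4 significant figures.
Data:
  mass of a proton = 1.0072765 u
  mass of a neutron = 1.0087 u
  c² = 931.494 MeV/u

With 38 protons and 50 neutrons (A = 88):
Total constituent mass: 38 × 1.0072765 + 50 × 1.0087 = 88.7115070 u
The mass defect is 88.7115070 − 87.88477 = 0.8267370 u.
Binding energy = Δm·c² = 0.8267370 × 931.494 MeV/u = 770.101 MeV
Dividing by A = 88 gives 8.751 MeV per nucleon.

8.751 MeV/nucleon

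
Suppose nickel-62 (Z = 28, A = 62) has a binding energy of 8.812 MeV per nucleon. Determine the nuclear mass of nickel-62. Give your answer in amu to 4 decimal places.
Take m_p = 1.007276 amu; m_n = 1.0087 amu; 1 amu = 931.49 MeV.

61.9130 amu

Total binding energy = 62 × 8.812 = 546.344 MeV
Mass defect = 546.344 MeV / (931.49 MeV/amu) = 0.586527 amu
Constituent mass = 28(1.007276) + 34(1.0087) = 62.499528 amu
Nuclear mass = 62.499528 − 0.586527 = 61.913001 amu ≈ 61.9130 amu (to 4 decimal places)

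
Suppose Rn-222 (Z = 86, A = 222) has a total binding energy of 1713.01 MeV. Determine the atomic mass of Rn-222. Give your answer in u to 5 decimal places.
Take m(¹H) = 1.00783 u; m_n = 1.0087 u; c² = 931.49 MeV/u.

Mass defect = 1713.01 MeV / (931.49 MeV/u) = 1.8389999 u
Constituent mass = 86(1.00783) + 136(1.0087) = 223.85658 u
Atomic mass = 223.85658 − 1.8389999 = 222.0175801 u ≈ 222.01758 u (to 5 decimal places)

222.01758 u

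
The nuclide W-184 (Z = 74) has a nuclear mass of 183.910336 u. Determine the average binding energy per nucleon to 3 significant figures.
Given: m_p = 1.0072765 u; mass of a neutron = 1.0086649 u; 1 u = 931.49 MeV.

8.01 MeV/nucleon

The nucleus contains 74 protons and 184 − 74 = 110 neutrons.
Mass of separated nucleons = 74(1.0072765) + 110(1.0086649) = 74.5384610 + 110.9531390 = 185.4916000 u
The mass defect is 185.4916000 − 183.910336 = 1.5812640 u.
Converting to energy: 1.5812640 u × 931.49 MeV/u = 1472.93 MeV
Dividing by A = 184 gives 8.005 MeV per nucleon.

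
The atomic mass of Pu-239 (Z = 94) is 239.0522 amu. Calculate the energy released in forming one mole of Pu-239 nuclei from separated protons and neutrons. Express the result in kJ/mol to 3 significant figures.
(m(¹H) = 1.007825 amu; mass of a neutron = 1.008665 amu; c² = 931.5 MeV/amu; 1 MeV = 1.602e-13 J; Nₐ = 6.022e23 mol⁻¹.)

1.74e+11 kJ/mol

Total constituent mass: 94 × 1.007825 + 145 × 1.008665 = 240.991975 amu
The mass defect is 240.991975 − 239.0522 = 1.939775 amu.
E_B = 1.939775 × 931.5 = 1806.90 MeV
Per nucleus in joules: 1806.90 MeV × 1.602e-13 J/MeV = 2.8947e-10 J
Per mole: 2.8947e-10 J × 6.022e23 mol⁻¹ = 1.7432e+14 J/mol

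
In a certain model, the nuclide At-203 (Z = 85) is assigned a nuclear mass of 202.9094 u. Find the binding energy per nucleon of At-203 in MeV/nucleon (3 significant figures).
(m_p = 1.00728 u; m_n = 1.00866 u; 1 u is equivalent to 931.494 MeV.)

7.94 MeV/nucleon

Σm = 85·m_p + 118·m_n = 85.61880 + 119.02188 = 204.64068 u
Mass defect Δm = 204.64068 − 202.9094 = 1.73128 u
Converting to energy: 1.73128 u × 931.494 MeV/u = 1612.68 MeV
Per nucleon: 1612.68 / 203 = 7.944 MeV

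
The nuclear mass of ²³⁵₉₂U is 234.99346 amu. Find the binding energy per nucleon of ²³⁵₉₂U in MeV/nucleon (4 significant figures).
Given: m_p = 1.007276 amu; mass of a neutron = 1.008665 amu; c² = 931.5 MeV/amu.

The nucleus contains 92 protons and 235 − 92 = 143 neutrons.
Total constituent mass: 92 × 1.007276 + 143 × 1.008665 = 236.908487 amu
Mass defect Δm = 236.908487 − 234.99346 = 1.915027 amu
Converting to energy: 1.915027 amu × 931.5 MeV/amu = 1783.85 MeV
Per nucleon: 1783.85 / 235 = 7.591 MeV

7.591 MeV/nucleon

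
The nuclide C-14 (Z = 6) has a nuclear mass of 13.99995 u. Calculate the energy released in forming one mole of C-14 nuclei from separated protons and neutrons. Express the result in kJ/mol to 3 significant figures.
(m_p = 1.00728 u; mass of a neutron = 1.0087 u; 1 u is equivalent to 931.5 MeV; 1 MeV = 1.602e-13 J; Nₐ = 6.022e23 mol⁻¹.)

With 6 protons and 8 neutrons (A = 14):
Σm = 6·m_p + 8·m_n = 6.04368 + 8.0696 = 14.11328 u
The mass defect is 14.11328 − 13.99995 = 0.11333 u.
E_B = 0.11333 × 931.5 = 105.567 MeV
Per nucleus in joules: 105.567 MeV × 1.602e-13 J/MeV = 1.6912e-11 J
Per mole: 1.6912e-11 J × 6.022e23 mol⁻¹ = 1.0184e+13 J/mol

1.02e+10 kJ/mol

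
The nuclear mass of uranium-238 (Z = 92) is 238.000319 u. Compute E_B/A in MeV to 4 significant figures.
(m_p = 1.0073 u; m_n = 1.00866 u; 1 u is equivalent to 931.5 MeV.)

7.576 MeV/nucleon

Z = 92, so N = A − Z = 238 − 92 = 146.
Total constituent mass: 92 × 1.0073 + 146 × 1.00866 = 239.93596 u
Δm = 239.93596 − 238.000319 = 1.935641 u
Binding energy = Δm·c² = 1.935641 × 931.5 MeV/u = 1803.05 MeV
BE/A = 1803.05 MeV / 238 = 7.576 MeV/nucleon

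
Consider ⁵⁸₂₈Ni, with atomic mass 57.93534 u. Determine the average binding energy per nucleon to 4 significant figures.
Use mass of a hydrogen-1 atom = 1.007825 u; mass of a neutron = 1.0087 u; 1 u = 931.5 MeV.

Z = 28, so N = A − Z = 58 − 28 = 30.
Total constituent mass: 28 × 1.007825 + 30 × 1.0087 = 58.480100 u
Mass defect Δm = 58.480100 − 57.93534 = 0.544760 u
Converting to energy: 0.544760 u × 931.5 MeV/u = 507.444 MeV
BE/A = 507.444 MeV / 58 = 8.749 MeV/nucleon

8.749 MeV/nucleon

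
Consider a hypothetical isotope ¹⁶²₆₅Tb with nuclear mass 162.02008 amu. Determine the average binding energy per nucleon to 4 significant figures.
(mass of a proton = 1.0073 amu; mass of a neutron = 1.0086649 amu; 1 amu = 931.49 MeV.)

7.446 MeV/nucleon

Σm = 65·m_p + 97·m_n = 65.4745 + 97.8404953 = 163.3149953 amu
Δm = 163.3149953 − 162.02008 = 1.2949153 amu
E_B = 1.2949153 × 931.49 = 1206.20 MeV
Per nucleon: 1206.20 / 162 = 7.446 MeV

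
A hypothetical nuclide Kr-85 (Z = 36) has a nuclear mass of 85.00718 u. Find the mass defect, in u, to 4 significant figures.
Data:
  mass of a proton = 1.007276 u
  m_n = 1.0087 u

With 36 protons and 49 neutrons (A = 85):
Σm = 36·m_p + 49·m_n = 36.261936 + 49.4263 = 85.688236 u
Δm = 85.688236 − 85.00718 = 0.681056 u

0.6811 u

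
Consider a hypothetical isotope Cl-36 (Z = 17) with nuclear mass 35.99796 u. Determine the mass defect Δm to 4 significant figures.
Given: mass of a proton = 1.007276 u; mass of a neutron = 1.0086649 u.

0.2904 u

Z = 17, so N = A − Z = 36 − 17 = 19.
Σm = 17·m_p + 19·m_n = 17.123692 + 19.1646331 = 36.2883251 u
Mass defect Δm = 36.2883251 − 35.99796 = 0.2903651 u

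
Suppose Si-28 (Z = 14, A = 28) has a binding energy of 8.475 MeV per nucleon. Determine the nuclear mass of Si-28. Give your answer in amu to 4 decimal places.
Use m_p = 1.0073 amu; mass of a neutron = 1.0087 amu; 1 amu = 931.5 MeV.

27.9692 amu

Total binding energy = 28 × 8.475 = 237.300 MeV
Mass defect = 237.300 MeV / (931.5 MeV/amu) = 0.2547504 amu
Constituent mass = 14(1.0073) + 14(1.0087) = 28.2240 amu
Nuclear mass = 28.2240 − 0.2547504 = 27.9692496 amu ≈ 27.9692 amu (to 4 decimal places)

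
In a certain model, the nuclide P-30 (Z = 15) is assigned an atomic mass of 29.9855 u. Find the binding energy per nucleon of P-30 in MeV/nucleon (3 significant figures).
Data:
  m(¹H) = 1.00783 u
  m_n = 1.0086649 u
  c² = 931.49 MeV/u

The nucleus contains 15 protons and 30 − 15 = 15 neutrons.
Mass of separated nucleons = 15(1.00783) + 15(1.0086649) = 15.11745 + 15.1299735 = 30.2474235 u
The mass defect is 30.2474235 − 29.9855 = 0.2619235 u.
E_B = 0.2619235 × 931.49 = 243.979 MeV
Per nucleon: 243.979 / 30 = 8.133 MeV

8.13 MeV/nucleon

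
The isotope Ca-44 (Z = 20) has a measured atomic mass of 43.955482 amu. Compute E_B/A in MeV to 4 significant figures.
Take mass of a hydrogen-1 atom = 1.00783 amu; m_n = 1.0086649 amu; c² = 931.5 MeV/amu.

8.660 MeV/nucleon

Mass of separated nucleons = 20(1.00783) + 24(1.0086649) = 20.15660 + 24.2079576 = 44.3645576 amu
Δm = 44.3645576 − 43.955482 = 0.4090756 amu
Converting to energy: 0.4090756 amu × 931.5 MeV/amu = 381.054 MeV
Dividing by A = 44 gives 8.660 MeV per nucleon.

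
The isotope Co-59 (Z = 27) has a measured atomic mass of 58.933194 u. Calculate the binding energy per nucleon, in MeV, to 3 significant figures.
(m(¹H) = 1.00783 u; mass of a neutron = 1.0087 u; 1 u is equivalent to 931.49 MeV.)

8.79 MeV/nucleon

The nucleus contains 27 protons and 59 − 27 = 32 neutrons.
Σm = 27·m(¹H) + 32·m_n = 27.21141 + 32.2784 = 59.48981 u
Mass defect Δm = 59.48981 − 58.933194 = 0.556616 u
E_B = 0.556616 × 931.49 = 518.482 MeV
BE/A = 518.482 MeV / 59 = 8.788 MeV/nucleon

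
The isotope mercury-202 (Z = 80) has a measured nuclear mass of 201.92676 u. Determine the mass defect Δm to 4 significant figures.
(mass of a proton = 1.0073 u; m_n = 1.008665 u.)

1.714 u

Σm = 80·m_p + 122·m_n = 80.5840 + 123.057130 = 203.641130 u
The mass defect is 203.641130 − 201.92676 = 1.714370 u.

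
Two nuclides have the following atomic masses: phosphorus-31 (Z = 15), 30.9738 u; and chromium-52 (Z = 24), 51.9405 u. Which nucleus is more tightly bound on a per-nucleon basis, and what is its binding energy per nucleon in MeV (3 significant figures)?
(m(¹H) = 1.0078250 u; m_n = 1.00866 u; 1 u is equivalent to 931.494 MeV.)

phosphorus-31: Σm = 15(1.0078250) + 16(1.00866) = 31.2559350 u; Δm = 0.2821350 u; E_B = 262.81 MeV; E_B/A = 8.478 MeV
chromium-52: Σm = 24(1.0078250) + 28(1.00866) = 52.4302800 u; Δm = 0.4897800 u; E_B = 456.23 MeV; E_B/A = 8.774 MeV
chromium-52 has the higher binding energy per nucleon, so it is the more tightly bound nucleus.

chromium-52; 8.77 MeV/nucleon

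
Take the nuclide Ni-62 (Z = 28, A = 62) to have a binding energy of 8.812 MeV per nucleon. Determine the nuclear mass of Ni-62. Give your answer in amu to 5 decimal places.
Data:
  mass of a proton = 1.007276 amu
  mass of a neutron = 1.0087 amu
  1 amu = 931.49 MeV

Total binding energy = 62 × 8.812 = 546.344 MeV
Mass defect = 546.344 MeV / (931.49 MeV/amu) = 0.5865270 amu
Constituent mass = 28(1.007276) + 34(1.0087) = 62.499528 amu
Nuclear mass = 62.499528 − 0.5865270 = 61.9130010 amu ≈ 61.91300 amu (to 5 decimal places)

61.91300 amu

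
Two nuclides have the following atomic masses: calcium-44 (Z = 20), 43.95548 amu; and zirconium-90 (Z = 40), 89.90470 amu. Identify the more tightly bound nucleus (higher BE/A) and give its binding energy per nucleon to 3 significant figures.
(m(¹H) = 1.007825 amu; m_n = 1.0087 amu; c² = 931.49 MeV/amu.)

calcium-44: Σm = 20(1.007825) + 24(1.0087) = 44.365300 amu; Δm = 0.409820 amu; E_B = 381.74 MeV; E_B/A = 8.676 MeV
zirconium-90: Σm = 40(1.007825) + 50(1.0087) = 90.748000 amu; Δm = 0.843300 amu; E_B = 785.53 MeV; E_B/A = 8.728 MeV
zirconium-90 has the higher binding energy per nucleon, so it is the more tightly bound nucleus.

zirconium-90; 8.73 MeV/nucleon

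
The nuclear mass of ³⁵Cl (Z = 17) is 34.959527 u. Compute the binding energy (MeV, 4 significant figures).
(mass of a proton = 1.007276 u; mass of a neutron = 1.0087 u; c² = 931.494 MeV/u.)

298.8 MeV

Mass of separated nucleons = 17(1.007276) + 18(1.0087) = 17.123692 + 18.1566 = 35.280292 u
Δm = 35.280292 − 34.959527 = 0.320765 u
Binding energy = Δm·c² = 0.320765 × 931.494 MeV/u = 298.791 MeV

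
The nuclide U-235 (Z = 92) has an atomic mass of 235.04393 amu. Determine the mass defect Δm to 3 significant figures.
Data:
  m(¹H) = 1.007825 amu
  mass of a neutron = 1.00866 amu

1.91 amu

Mass of separated nucleons = 92(1.007825) + 143(1.00866) = 92.719900 + 144.23838 = 236.958280 amu
The mass defect is 236.958280 − 235.04393 = 1.914350 amu.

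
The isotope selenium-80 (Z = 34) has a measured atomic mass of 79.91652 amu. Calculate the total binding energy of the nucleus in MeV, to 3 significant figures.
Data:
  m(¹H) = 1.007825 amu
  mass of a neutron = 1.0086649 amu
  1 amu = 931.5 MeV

Mass of separated nucleons = 34(1.007825) + 46(1.0086649) = 34.266050 + 46.3985854 = 80.6646354 amu
Mass defect Δm = 80.6646354 − 79.91652 = 0.7481154 amu
Binding energy = Δm·c² = 0.7481154 × 931.5 MeV/amu = 696.869 MeV

697 MeV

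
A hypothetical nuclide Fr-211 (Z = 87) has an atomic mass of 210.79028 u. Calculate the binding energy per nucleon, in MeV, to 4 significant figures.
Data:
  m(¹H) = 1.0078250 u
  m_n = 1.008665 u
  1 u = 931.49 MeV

8.675 MeV/nucleon

Z = 87, so N = A − Z = 211 − 87 = 124.
Total constituent mass: 87 × 1.0078250 + 124 × 1.008665 = 212.7552350 u
The mass defect is 212.7552350 − 210.79028 = 1.9649550 u.
E_B = 1.9649550 × 931.49 = 1830.34 MeV
Per nucleon: 1830.34 / 211 = 8.675 MeV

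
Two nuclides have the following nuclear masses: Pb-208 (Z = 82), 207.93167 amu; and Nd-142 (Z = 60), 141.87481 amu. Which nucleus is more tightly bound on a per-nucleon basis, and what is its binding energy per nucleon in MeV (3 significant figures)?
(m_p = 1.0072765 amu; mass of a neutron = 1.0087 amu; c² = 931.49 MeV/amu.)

Nd-142; 8.36 MeV/nucleon

Pb-208: Σm = 82(1.0072765) + 126(1.0087) = 209.6928730 amu; Δm = 1.7612030 amu; E_B = 1640.5 MeV; E_B/A = 7.887 MeV
Nd-142: Σm = 60(1.0072765) + 82(1.0087) = 143.1499900 amu; Δm = 1.2751800 amu; E_B = 1187.82 MeV; E_B/A = 8.3649 MeV
Nd-142 has the higher binding energy per nucleon, so it is the more tightly bound nucleus.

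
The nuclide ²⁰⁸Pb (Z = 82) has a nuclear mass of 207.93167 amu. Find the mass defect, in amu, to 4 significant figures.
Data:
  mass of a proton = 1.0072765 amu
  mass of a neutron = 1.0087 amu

1.761 amu

With 82 protons and 126 neutrons (A = 208):
Total constituent mass: 82 × 1.0072765 + 126 × 1.0087 = 209.6928730 amu
Δm = 209.6928730 − 207.93167 = 1.7612030 amu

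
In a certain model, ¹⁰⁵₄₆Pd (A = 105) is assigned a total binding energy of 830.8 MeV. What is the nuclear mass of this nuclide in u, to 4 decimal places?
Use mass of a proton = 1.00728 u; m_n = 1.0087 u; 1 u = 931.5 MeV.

104.9563 u

Mass defect = 830.8 MeV / (931.5 MeV/u) = 0.891895 u
Constituent mass = 46(1.00728) + 59(1.0087) = 105.84818 u
Nuclear mass = 105.84818 − 0.891895 = 104.956285 u ≈ 104.9563 u (to 4 decimal places)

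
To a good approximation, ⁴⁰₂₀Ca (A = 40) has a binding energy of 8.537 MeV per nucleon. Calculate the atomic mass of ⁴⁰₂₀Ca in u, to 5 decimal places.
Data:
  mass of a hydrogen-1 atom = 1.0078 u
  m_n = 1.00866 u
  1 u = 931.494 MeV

Total binding energy = 40 × 8.537 = 341.480 MeV
Mass defect = 341.480 MeV / (931.494 MeV/u) = 0.3665939 u
Constituent mass = 20(1.0078) + 20(1.00866) = 40.32920 u
Atomic mass = 40.32920 − 0.3665939 = 39.9626061 u ≈ 39.96261 u (to 5 decimal places)

39.96261 u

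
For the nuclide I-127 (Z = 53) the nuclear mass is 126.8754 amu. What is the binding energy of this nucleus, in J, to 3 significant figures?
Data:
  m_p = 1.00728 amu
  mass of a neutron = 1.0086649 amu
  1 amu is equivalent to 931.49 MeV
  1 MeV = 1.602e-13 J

1.72e-10 J

With 53 protons and 74 neutrons (A = 127):
Mass of separated nucleons = 53(1.00728) + 74(1.0086649) = 53.38584 + 74.6412026 = 128.0270426 amu
Mass defect Δm = 128.0270426 − 126.8754 = 1.1516426 amu
Binding energy = Δm·c² = 1.1516426 × 931.49 MeV/amu = 1072.74 MeV
In joules: 1072.74 MeV × 1.602e-13 J/MeV = 1.7185e-10 J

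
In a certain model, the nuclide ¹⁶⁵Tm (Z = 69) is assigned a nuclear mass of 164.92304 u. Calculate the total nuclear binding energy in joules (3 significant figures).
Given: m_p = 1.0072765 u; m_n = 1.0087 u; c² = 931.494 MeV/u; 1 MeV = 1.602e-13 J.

2.11e-10 J

With 69 protons and 96 neutrons (A = 165):
Total constituent mass: 69 × 1.0072765 + 96 × 1.0087 = 166.3372785 u
The mass defect is 166.3372785 − 164.92304 = 1.4142385 u.
Converting to energy: 1.4142385 u × 931.494 MeV/u = 1317.35 MeV
In joules: 1317.35 MeV × 1.602e-13 J/MeV = 2.1104e-10 J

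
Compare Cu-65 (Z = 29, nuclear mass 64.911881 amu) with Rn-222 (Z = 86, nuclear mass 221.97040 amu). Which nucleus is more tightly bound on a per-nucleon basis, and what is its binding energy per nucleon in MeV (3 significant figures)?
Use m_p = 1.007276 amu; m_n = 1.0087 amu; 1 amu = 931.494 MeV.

Cu-65: Σm = 29(1.007276) + 36(1.0087) = 65.524204 amu; Δm = 0.612323 amu; E_B = 570.38 MeV; E_B/A = 8.775 MeV
Rn-222: Σm = 86(1.007276) + 136(1.0087) = 223.808936 amu; Δm = 1.838536 amu; E_B = 1712.6 MeV; E_B/A = 7.714 MeV
Cu-65 has the higher binding energy per nucleon, so it is the more tightly bound nucleus.

Cu-65; 8.78 MeV/nucleon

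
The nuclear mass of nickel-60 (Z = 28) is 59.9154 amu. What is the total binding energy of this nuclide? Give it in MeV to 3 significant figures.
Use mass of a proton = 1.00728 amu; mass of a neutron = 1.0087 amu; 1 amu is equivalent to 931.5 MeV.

Σm = 28·m_p + 32·m_n = 28.20384 + 32.2784 = 60.48224 amu
Mass defect Δm = 60.48224 − 59.9154 = 0.56684 amu
Binding energy = Δm·c² = 0.56684 × 931.5 MeV/amu = 528.011 MeV

528 MeV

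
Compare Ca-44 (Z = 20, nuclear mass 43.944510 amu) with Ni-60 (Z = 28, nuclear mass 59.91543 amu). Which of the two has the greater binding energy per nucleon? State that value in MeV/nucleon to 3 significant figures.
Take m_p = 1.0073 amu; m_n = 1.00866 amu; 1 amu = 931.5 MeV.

Ca-44: Σm = 20(1.0073) + 24(1.00866) = 44.35384 amu; Δm = 0.409330 amu; E_B = 381.29 MeV; E_B/A = 8.666 MeV
Ni-60: Σm = 28(1.0073) + 32(1.00866) = 60.48152 amu; Δm = 0.56609 amu; E_B = 527.31 MeV; E_B/A = 8.789 MeV
Ni-60 has the higher binding energy per nucleon, so it is the more tightly bound nucleus.

Ni-60; 8.79 MeV/nucleon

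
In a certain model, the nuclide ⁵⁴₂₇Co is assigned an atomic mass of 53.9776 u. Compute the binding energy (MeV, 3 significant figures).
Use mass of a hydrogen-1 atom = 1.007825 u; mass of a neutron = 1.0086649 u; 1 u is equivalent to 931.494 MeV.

436 MeV

The nucleus contains 27 protons and 54 − 27 = 27 neutrons.
Total constituent mass: 27 × 1.007825 + 27 × 1.0086649 = 54.4452273 u
The mass defect is 54.4452273 − 53.9776 = 0.4676273 u.
Converting to energy: 0.4676273 u × 931.494 MeV/u = 435.592 MeV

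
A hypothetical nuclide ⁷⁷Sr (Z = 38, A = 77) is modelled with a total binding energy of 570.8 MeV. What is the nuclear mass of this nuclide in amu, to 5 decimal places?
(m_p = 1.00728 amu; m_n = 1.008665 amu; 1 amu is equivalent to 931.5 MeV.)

77.00180 amu

Mass defect = 570.8 MeV / (931.5 MeV/amu) = 0.6127751 amu
Constituent mass = 38(1.00728) + 39(1.008665) = 77.614575 amu
Nuclear mass = 77.614575 − 0.6127751 = 77.0017999 amu ≈ 77.00180 amu (to 5 decimal places)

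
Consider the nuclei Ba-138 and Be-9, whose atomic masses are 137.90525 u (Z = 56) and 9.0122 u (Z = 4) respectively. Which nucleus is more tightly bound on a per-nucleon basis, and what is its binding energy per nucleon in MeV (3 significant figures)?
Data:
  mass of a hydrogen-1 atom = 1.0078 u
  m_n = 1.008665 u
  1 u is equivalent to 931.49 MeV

Ba-138: Σm = 56(1.0078) + 82(1.008665) = 139.147330 u; Δm = 1.242080 u; E_B = 1157.0 MeV; E_B/A = 8.384 MeV
Be-9: Σm = 4(1.0078) + 5(1.008665) = 9.074525 u; Δm = 0.062325 u; E_B = 58.055 MeV; E_B/A = 6.451 MeV
Ba-138 has the higher binding energy per nucleon, so it is the more tightly bound nucleus.

Ba-138; 8.38 MeV/nucleon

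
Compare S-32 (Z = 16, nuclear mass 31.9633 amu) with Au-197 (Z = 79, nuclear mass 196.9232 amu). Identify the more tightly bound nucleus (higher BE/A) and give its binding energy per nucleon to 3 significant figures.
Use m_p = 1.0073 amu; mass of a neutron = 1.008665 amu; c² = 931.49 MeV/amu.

S-32; 8.50 MeV/nucleon

S-32: Σm = 16(1.0073) + 16(1.008665) = 32.255440 amu; Δm = 0.292140 amu; E_B = 272.13 MeV; E_B/A = 8.504 MeV
Au-197: Σm = 79(1.0073) + 118(1.008665) = 198.599170 amu; Δm = 1.675970 amu; E_B = 1561.15 MeV; E_B/A = 7.9246 MeV
S-32 has the higher binding energy per nucleon, so it is the more tightly bound nucleus.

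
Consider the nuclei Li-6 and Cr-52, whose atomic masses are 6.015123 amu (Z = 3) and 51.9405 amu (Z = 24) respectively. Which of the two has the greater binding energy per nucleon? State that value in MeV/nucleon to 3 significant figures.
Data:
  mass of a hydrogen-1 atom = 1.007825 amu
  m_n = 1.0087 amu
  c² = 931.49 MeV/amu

Li-6: Σm = 3(1.007825) + 3(1.0087) = 6.049575 amu; Δm = 0.034452 amu; E_B = 32.092 MeV; E_B/A = 5.349 MeV
Cr-52: Σm = 24(1.007825) + 28(1.0087) = 52.431400 amu; Δm = 0.490900 amu; E_B = 457.27 MeV; E_B/A = 8.794 MeV
Cr-52 has the higher binding energy per nucleon, so it is the more tightly bound nucleus.

Cr-52; 8.79 MeV/nucleon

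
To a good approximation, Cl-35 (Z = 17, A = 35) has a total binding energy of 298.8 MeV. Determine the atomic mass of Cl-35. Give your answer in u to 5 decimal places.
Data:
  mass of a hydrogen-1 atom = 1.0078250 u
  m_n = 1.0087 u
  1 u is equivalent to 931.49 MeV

Mass defect = 298.8 MeV / (931.49 MeV/u) = 0.3207764 u
Constituent mass = 17(1.0078250) + 18(1.0087) = 35.2896250 u
Atomic mass = 35.2896250 − 0.3207764 = 34.9688486 u ≈ 34.96885 u (to 5 decimal places)

34.96885 u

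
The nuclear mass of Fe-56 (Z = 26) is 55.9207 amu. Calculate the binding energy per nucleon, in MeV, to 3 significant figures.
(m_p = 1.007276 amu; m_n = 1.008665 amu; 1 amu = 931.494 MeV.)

Mass of separated nucleons = 26(1.007276) + 30(1.008665) = 26.189176 + 30.259950 = 56.449126 amu
Δm = 56.449126 − 55.9207 = 0.528426 amu
Converting to energy: 0.528426 amu × 931.494 MeV/amu = 492.226 MeV
BE/A = 492.226 MeV / 56 = 8.790 MeV/nucleon

8.79 MeV/nucleon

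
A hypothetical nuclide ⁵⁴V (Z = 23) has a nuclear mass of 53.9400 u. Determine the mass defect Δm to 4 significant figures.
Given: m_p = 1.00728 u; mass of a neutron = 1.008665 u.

0.4961 u

Σm = 23·m_p + 31·m_n = 23.16744 + 31.268615 = 54.436055 u
Δm = 54.436055 − 53.9400 = 0.496055 u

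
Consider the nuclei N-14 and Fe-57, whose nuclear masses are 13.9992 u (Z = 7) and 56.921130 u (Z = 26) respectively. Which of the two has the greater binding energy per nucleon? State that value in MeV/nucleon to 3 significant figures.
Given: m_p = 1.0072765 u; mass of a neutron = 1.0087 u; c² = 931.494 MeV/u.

Fe-57; 8.79 MeV/nucleon

N-14: Σm = 7(1.0072765) + 7(1.0087) = 14.1118355 u; Δm = 0.1126355 u; E_B = 104.92 MeV; E_B/A = 7.494 MeV
Fe-57: Σm = 26(1.0072765) + 31(1.0087) = 57.4588890 u; Δm = 0.5377590 u; E_B = 500.92 MeV; E_B/A = 8.788 MeV
Fe-57 has the higher binding energy per nucleon, so it is the more tightly bound nucleus.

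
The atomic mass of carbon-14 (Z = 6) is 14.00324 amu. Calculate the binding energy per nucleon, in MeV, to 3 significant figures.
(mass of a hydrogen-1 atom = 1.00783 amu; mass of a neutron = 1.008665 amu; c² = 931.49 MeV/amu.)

7.52 MeV/nucleon

Total constituent mass: 6 × 1.00783 + 8 × 1.008665 = 14.116300 amu
Δm = 14.116300 − 14.00324 = 0.113060 amu
E_B = 0.113060 × 931.49 = 105.314 MeV
Dividing by A = 14 gives 7.522 MeV per nucleon.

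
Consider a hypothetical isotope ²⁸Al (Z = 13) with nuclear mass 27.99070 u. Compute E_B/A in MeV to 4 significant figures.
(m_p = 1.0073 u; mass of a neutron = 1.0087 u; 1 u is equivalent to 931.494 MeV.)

With 13 protons and 15 neutrons (A = 28):
Σm = 13·m_p + 15·m_n = 13.0949 + 15.1305 = 28.2254 u
Δm = 28.2254 − 27.99070 = 0.23470 u
Converting to energy: 0.23470 u × 931.494 MeV/u = 218.622 MeV
BE/A = 218.622 MeV / 28 = 7.808 MeV/nucleon

7.808 MeV/nucleon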